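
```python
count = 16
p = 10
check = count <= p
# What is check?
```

Answer: False

Derivation:
Trace (tracking check):
count = 16  # -> count = 16
p = 10  # -> p = 10
check = count <= p  # -> check = False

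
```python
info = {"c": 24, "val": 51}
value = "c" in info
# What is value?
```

Answer: True

Derivation:
Trace (tracking value):
info = {'c': 24, 'val': 51}  # -> info = {'c': 24, 'val': 51}
value = 'c' in info  # -> value = True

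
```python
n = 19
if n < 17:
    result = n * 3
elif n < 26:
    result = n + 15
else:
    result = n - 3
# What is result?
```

Answer: 34

Derivation:
Trace (tracking result):
n = 19  # -> n = 19
if n < 17:  # condition is False
elif n < 26:  # condition is True
    result = n + 15  # -> result = 34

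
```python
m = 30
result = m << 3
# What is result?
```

Answer: 240

Derivation:
Trace (tracking result):
m = 30  # -> m = 30
result = m << 3  # -> result = 240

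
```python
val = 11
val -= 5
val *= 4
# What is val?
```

Answer: 24

Derivation:
Trace (tracking val):
val = 11  # -> val = 11
val -= 5  # -> val = 6
val *= 4  # -> val = 24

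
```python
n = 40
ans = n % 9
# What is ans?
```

Answer: 4

Derivation:
Trace (tracking ans):
n = 40  # -> n = 40
ans = n % 9  # -> ans = 4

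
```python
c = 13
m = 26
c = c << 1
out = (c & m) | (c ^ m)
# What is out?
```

Answer: 26

Derivation:
Trace (tracking out):
c = 13  # -> c = 13
m = 26  # -> m = 26
c = c << 1  # -> c = 26
out = c & m | c ^ m  # -> out = 26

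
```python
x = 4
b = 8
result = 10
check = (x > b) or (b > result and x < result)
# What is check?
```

Answer: False

Derivation:
Trace (tracking check):
x = 4  # -> x = 4
b = 8  # -> b = 8
result = 10  # -> result = 10
check = x > b or (b > result and x < result)  # -> check = False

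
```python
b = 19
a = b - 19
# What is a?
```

Answer: 0

Derivation:
Trace (tracking a):
b = 19  # -> b = 19
a = b - 19  # -> a = 0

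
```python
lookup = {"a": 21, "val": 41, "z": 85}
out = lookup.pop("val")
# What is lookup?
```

Trace (tracking lookup):
lookup = {'a': 21, 'val': 41, 'z': 85}  # -> lookup = {'a': 21, 'val': 41, 'z': 85}
out = lookup.pop('val')  # -> out = 41

Answer: {'a': 21, 'z': 85}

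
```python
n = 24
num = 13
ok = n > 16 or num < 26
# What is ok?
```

Trace (tracking ok):
n = 24  # -> n = 24
num = 13  # -> num = 13
ok = n > 16 or num < 26  # -> ok = True

Answer: True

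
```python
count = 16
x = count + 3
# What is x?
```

Answer: 19

Derivation:
Trace (tracking x):
count = 16  # -> count = 16
x = count + 3  # -> x = 19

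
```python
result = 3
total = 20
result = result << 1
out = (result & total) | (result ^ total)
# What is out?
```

Answer: 22

Derivation:
Trace (tracking out):
result = 3  # -> result = 3
total = 20  # -> total = 20
result = result << 1  # -> result = 6
out = result & total | result ^ total  # -> out = 22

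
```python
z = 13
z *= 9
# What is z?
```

Trace (tracking z):
z = 13  # -> z = 13
z *= 9  # -> z = 117

Answer: 117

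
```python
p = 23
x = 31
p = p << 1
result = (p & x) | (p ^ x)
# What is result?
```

Answer: 63

Derivation:
Trace (tracking result):
p = 23  # -> p = 23
x = 31  # -> x = 31
p = p << 1  # -> p = 46
result = p & x | p ^ x  # -> result = 63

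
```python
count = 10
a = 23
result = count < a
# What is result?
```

Trace (tracking result):
count = 10  # -> count = 10
a = 23  # -> a = 23
result = count < a  # -> result = True

Answer: True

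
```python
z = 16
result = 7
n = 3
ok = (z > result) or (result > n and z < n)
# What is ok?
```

Trace (tracking ok):
z = 16  # -> z = 16
result = 7  # -> result = 7
n = 3  # -> n = 3
ok = z > result or (result > n and z < n)  # -> ok = True

Answer: True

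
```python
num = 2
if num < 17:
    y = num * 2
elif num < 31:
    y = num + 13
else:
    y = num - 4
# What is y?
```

Trace (tracking y):
num = 2  # -> num = 2
if num < 17:  # condition is True
    y = num * 2  # -> y = 4

Answer: 4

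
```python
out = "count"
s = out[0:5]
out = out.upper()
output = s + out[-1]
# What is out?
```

Answer: 'COUNT'

Derivation:
Trace (tracking out):
out = 'count'  # -> out = 'count'
s = out[0:5]  # -> s = 'count'
out = out.upper()  # -> out = 'COUNT'
output = s + out[-1]  # -> output = 'countT'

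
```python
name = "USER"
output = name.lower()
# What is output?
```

Answer: 'user'

Derivation:
Trace (tracking output):
name = 'USER'  # -> name = 'USER'
output = name.lower()  # -> output = 'user'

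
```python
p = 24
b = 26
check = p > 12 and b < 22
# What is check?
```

Trace (tracking check):
p = 24  # -> p = 24
b = 26  # -> b = 26
check = p > 12 and b < 22  # -> check = False

Answer: False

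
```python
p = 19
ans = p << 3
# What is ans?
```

Trace (tracking ans):
p = 19  # -> p = 19
ans = p << 3  # -> ans = 152

Answer: 152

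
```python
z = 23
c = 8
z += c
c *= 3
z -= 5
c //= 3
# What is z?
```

Answer: 26

Derivation:
Trace (tracking z):
z = 23  # -> z = 23
c = 8  # -> c = 8
z += c  # -> z = 31
c *= 3  # -> c = 24
z -= 5  # -> z = 26
c //= 3  # -> c = 8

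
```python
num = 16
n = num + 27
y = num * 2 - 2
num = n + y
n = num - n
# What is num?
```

Trace (tracking num):
num = 16  # -> num = 16
n = num + 27  # -> n = 43
y = num * 2 - 2  # -> y = 30
num = n + y  # -> num = 73
n = num - n  # -> n = 30

Answer: 73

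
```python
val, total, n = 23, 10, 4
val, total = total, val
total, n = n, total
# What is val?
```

Answer: 10

Derivation:
Trace (tracking val):
val, total, n = (23, 10, 4)  # -> val = 23, total = 10, n = 4
val, total = (total, val)  # -> val = 10, total = 23
total, n = (n, total)  # -> total = 4, n = 23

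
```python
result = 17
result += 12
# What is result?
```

Answer: 29

Derivation:
Trace (tracking result):
result = 17  # -> result = 17
result += 12  # -> result = 29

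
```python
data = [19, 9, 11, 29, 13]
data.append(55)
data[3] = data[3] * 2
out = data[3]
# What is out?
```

Answer: 58

Derivation:
Trace (tracking out):
data = [19, 9, 11, 29, 13]  # -> data = [19, 9, 11, 29, 13]
data.append(55)  # -> data = [19, 9, 11, 29, 13, 55]
data[3] = data[3] * 2  # -> data = [19, 9, 11, 58, 13, 55]
out = data[3]  # -> out = 58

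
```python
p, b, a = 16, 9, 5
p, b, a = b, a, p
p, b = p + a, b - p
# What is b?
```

Trace (tracking b):
p, b, a = (16, 9, 5)  # -> p = 16, b = 9, a = 5
p, b, a = (b, a, p)  # -> p = 9, b = 5, a = 16
p, b = (p + a, b - p)  # -> p = 25, b = -4

Answer: -4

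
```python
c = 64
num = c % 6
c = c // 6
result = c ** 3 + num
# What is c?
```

Trace (tracking c):
c = 64  # -> c = 64
num = c % 6  # -> num = 4
c = c // 6  # -> c = 10
result = c ** 3 + num  # -> result = 1004

Answer: 10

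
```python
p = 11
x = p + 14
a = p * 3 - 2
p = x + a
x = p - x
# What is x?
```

Answer: 31

Derivation:
Trace (tracking x):
p = 11  # -> p = 11
x = p + 14  # -> x = 25
a = p * 3 - 2  # -> a = 31
p = x + a  # -> p = 56
x = p - x  # -> x = 31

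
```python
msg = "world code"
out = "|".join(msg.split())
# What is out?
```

Answer: 'world|code'

Derivation:
Trace (tracking out):
msg = 'world code'  # -> msg = 'world code'
out = '|'.join(msg.split())  # -> out = 'world|code'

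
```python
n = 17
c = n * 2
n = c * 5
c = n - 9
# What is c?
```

Trace (tracking c):
n = 17  # -> n = 17
c = n * 2  # -> c = 34
n = c * 5  # -> n = 170
c = n - 9  # -> c = 161

Answer: 161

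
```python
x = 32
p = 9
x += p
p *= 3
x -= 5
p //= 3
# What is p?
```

Answer: 9

Derivation:
Trace (tracking p):
x = 32  # -> x = 32
p = 9  # -> p = 9
x += p  # -> x = 41
p *= 3  # -> p = 27
x -= 5  # -> x = 36
p //= 3  # -> p = 9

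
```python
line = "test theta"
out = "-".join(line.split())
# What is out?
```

Trace (tracking out):
line = 'test theta'  # -> line = 'test theta'
out = '-'.join(line.split())  # -> out = 'test-theta'

Answer: 'test-theta'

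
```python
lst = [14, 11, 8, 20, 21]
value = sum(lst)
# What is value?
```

Trace (tracking value):
lst = [14, 11, 8, 20, 21]  # -> lst = [14, 11, 8, 20, 21]
value = sum(lst)  # -> value = 74

Answer: 74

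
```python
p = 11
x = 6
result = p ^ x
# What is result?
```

Answer: 13

Derivation:
Trace (tracking result):
p = 11  # -> p = 11
x = 6  # -> x = 6
result = p ^ x  # -> result = 13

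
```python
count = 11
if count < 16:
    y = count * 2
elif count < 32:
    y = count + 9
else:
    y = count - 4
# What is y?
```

Trace (tracking y):
count = 11  # -> count = 11
if count < 16:  # condition is True
    y = count * 2  # -> y = 22

Answer: 22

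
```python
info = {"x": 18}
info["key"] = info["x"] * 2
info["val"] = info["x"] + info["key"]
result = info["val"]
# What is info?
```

Trace (tracking info):
info = {'x': 18}  # -> info = {'x': 18}
info['key'] = info['x'] * 2  # -> info = {'x': 18, 'key': 36}
info['val'] = info['x'] + info['key']  # -> info = {'x': 18, 'key': 36, 'val': 54}
result = info['val']  # -> result = 54

Answer: {'x': 18, 'key': 36, 'val': 54}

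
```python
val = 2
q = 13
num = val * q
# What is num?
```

Answer: 26

Derivation:
Trace (tracking num):
val = 2  # -> val = 2
q = 13  # -> q = 13
num = val * q  # -> num = 26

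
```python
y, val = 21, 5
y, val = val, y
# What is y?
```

Answer: 5

Derivation:
Trace (tracking y):
y, val = (21, 5)  # -> y = 21, val = 5
y, val = (val, y)  # -> y = 5, val = 21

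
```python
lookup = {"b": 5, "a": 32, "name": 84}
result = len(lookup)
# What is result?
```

Answer: 3

Derivation:
Trace (tracking result):
lookup = {'b': 5, 'a': 32, 'name': 84}  # -> lookup = {'b': 5, 'a': 32, 'name': 84}
result = len(lookup)  # -> result = 3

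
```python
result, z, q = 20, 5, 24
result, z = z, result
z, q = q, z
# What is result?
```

Answer: 5

Derivation:
Trace (tracking result):
result, z, q = (20, 5, 24)  # -> result = 20, z = 5, q = 24
result, z = (z, result)  # -> result = 5, z = 20
z, q = (q, z)  # -> z = 24, q = 20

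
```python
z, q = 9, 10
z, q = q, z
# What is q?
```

Answer: 9

Derivation:
Trace (tracking q):
z, q = (9, 10)  # -> z = 9, q = 10
z, q = (q, z)  # -> z = 10, q = 9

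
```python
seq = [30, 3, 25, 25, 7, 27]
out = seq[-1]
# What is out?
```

Answer: 27

Derivation:
Trace (tracking out):
seq = [30, 3, 25, 25, 7, 27]  # -> seq = [30, 3, 25, 25, 7, 27]
out = seq[-1]  # -> out = 27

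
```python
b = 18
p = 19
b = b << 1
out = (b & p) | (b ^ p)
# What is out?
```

Trace (tracking out):
b = 18  # -> b = 18
p = 19  # -> p = 19
b = b << 1  # -> b = 36
out = b & p | b ^ p  # -> out = 55

Answer: 55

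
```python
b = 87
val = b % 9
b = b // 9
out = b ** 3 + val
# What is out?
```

Trace (tracking out):
b = 87  # -> b = 87
val = b % 9  # -> val = 6
b = b // 9  # -> b = 9
out = b ** 3 + val  # -> out = 735

Answer: 735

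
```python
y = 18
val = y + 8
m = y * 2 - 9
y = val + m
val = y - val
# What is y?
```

Trace (tracking y):
y = 18  # -> y = 18
val = y + 8  # -> val = 26
m = y * 2 - 9  # -> m = 27
y = val + m  # -> y = 53
val = y - val  # -> val = 27

Answer: 53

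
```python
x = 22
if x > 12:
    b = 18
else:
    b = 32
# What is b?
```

Trace (tracking b):
x = 22  # -> x = 22
if x > 12:  # condition is True
    b = 18  # -> b = 18

Answer: 18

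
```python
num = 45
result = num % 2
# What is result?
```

Trace (tracking result):
num = 45  # -> num = 45
result = num % 2  # -> result = 1

Answer: 1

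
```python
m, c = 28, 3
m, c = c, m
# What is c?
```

Answer: 28

Derivation:
Trace (tracking c):
m, c = (28, 3)  # -> m = 28, c = 3
m, c = (c, m)  # -> m = 3, c = 28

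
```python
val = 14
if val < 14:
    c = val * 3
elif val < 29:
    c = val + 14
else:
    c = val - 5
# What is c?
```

Trace (tracking c):
val = 14  # -> val = 14
if val < 14:  # condition is False
elif val < 29:  # condition is True
    c = val + 14  # -> c = 28

Answer: 28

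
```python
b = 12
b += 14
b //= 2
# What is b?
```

Trace (tracking b):
b = 12  # -> b = 12
b += 14  # -> b = 26
b //= 2  # -> b = 13

Answer: 13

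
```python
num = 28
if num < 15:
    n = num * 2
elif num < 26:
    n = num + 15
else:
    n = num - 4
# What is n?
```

Trace (tracking n):
num = 28  # -> num = 28
if num < 15:  # condition is False
elif num < 26:  # condition is False
else:
    n = num - 4  # -> n = 24

Answer: 24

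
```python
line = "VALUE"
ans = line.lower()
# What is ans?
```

Answer: 'value'

Derivation:
Trace (tracking ans):
line = 'VALUE'  # -> line = 'VALUE'
ans = line.lower()  # -> ans = 'value'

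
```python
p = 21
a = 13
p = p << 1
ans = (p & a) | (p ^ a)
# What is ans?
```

Trace (tracking ans):
p = 21  # -> p = 21
a = 13  # -> a = 13
p = p << 1  # -> p = 42
ans = p & a | p ^ a  # -> ans = 47

Answer: 47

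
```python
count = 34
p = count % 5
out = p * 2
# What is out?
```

Answer: 8

Derivation:
Trace (tracking out):
count = 34  # -> count = 34
p = count % 5  # -> p = 4
out = p * 2  # -> out = 8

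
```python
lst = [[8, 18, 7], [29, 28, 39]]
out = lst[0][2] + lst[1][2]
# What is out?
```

Answer: 46

Derivation:
Trace (tracking out):
lst = [[8, 18, 7], [29, 28, 39]]  # -> lst = [[8, 18, 7], [29, 28, 39]]
out = lst[0][2] + lst[1][2]  # -> out = 46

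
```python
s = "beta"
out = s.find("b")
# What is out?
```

Answer: 0

Derivation:
Trace (tracking out):
s = 'beta'  # -> s = 'beta'
out = s.find('b')  # -> out = 0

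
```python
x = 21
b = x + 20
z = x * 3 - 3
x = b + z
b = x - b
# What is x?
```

Answer: 101

Derivation:
Trace (tracking x):
x = 21  # -> x = 21
b = x + 20  # -> b = 41
z = x * 3 - 3  # -> z = 60
x = b + z  # -> x = 101
b = x - b  # -> b = 60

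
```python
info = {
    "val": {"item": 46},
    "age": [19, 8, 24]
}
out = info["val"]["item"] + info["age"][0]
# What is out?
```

Answer: 65

Derivation:
Trace (tracking out):
info = {'val': {'item': 46}, 'age': [19, 8, 24]}  # -> info = {'val': {'item': 46}, 'age': [19, 8, 24]}
out = info['val']['item'] + info['age'][0]  # -> out = 65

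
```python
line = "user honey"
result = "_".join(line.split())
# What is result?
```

Answer: 'user_honey'

Derivation:
Trace (tracking result):
line = 'user honey'  # -> line = 'user honey'
result = '_'.join(line.split())  # -> result = 'user_honey'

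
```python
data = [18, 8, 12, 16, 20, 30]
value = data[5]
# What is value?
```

Answer: 30

Derivation:
Trace (tracking value):
data = [18, 8, 12, 16, 20, 30]  # -> data = [18, 8, 12, 16, 20, 30]
value = data[5]  # -> value = 30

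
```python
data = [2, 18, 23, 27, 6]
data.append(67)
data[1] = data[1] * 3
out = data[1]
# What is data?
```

Answer: [2, 54, 23, 27, 6, 67]

Derivation:
Trace (tracking data):
data = [2, 18, 23, 27, 6]  # -> data = [2, 18, 23, 27, 6]
data.append(67)  # -> data = [2, 18, 23, 27, 6, 67]
data[1] = data[1] * 3  # -> data = [2, 54, 23, 27, 6, 67]
out = data[1]  # -> out = 54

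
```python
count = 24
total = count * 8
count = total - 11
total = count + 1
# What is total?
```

Trace (tracking total):
count = 24  # -> count = 24
total = count * 8  # -> total = 192
count = total - 11  # -> count = 181
total = count + 1  # -> total = 182

Answer: 182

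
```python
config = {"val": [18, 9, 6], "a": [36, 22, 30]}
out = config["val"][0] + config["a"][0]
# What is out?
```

Trace (tracking out):
config = {'val': [18, 9, 6], 'a': [36, 22, 30]}  # -> config = {'val': [18, 9, 6], 'a': [36, 22, 30]}
out = config['val'][0] + config['a'][0]  # -> out = 54

Answer: 54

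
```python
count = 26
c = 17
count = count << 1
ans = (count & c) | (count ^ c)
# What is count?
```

Answer: 52

Derivation:
Trace (tracking count):
count = 26  # -> count = 26
c = 17  # -> c = 17
count = count << 1  # -> count = 52
ans = count & c | count ^ c  # -> ans = 53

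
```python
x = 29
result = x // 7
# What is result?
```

Trace (tracking result):
x = 29  # -> x = 29
result = x // 7  # -> result = 4

Answer: 4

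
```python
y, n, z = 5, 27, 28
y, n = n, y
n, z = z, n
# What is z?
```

Trace (tracking z):
y, n, z = (5, 27, 28)  # -> y = 5, n = 27, z = 28
y, n = (n, y)  # -> y = 27, n = 5
n, z = (z, n)  # -> n = 28, z = 5

Answer: 5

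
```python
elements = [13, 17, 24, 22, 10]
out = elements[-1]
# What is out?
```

Trace (tracking out):
elements = [13, 17, 24, 22, 10]  # -> elements = [13, 17, 24, 22, 10]
out = elements[-1]  # -> out = 10

Answer: 10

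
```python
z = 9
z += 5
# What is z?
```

Trace (tracking z):
z = 9  # -> z = 9
z += 5  # -> z = 14

Answer: 14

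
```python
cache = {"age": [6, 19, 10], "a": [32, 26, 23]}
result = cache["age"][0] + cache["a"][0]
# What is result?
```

Answer: 38

Derivation:
Trace (tracking result):
cache = {'age': [6, 19, 10], 'a': [32, 26, 23]}  # -> cache = {'age': [6, 19, 10], 'a': [32, 26, 23]}
result = cache['age'][0] + cache['a'][0]  # -> result = 38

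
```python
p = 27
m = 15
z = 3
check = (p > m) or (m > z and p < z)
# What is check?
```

Trace (tracking check):
p = 27  # -> p = 27
m = 15  # -> m = 15
z = 3  # -> z = 3
check = p > m or (m > z and p < z)  # -> check = True

Answer: True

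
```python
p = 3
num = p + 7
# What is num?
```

Trace (tracking num):
p = 3  # -> p = 3
num = p + 7  # -> num = 10

Answer: 10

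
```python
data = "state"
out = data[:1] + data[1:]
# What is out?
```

Answer: 'state'

Derivation:
Trace (tracking out):
data = 'state'  # -> data = 'state'
out = data[:1] + data[1:]  # -> out = 'state'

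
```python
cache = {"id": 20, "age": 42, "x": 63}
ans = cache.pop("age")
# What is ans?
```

Answer: 42

Derivation:
Trace (tracking ans):
cache = {'id': 20, 'age': 42, 'x': 63}  # -> cache = {'id': 20, 'age': 42, 'x': 63}
ans = cache.pop('age')  # -> ans = 42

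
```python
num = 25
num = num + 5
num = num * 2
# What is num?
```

Answer: 60

Derivation:
Trace (tracking num):
num = 25  # -> num = 25
num = num + 5  # -> num = 30
num = num * 2  # -> num = 60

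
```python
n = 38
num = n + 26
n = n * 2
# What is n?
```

Trace (tracking n):
n = 38  # -> n = 38
num = n + 26  # -> num = 64
n = n * 2  # -> n = 76

Answer: 76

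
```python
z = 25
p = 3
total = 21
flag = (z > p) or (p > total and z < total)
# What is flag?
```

Trace (tracking flag):
z = 25  # -> z = 25
p = 3  # -> p = 3
total = 21  # -> total = 21
flag = z > p or (p > total and z < total)  # -> flag = True

Answer: True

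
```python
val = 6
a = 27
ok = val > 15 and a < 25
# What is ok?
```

Answer: False

Derivation:
Trace (tracking ok):
val = 6  # -> val = 6
a = 27  # -> a = 27
ok = val > 15 and a < 25  # -> ok = False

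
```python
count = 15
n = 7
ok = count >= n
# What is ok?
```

Answer: True

Derivation:
Trace (tracking ok):
count = 15  # -> count = 15
n = 7  # -> n = 7
ok = count >= n  # -> ok = True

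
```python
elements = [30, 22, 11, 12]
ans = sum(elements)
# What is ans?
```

Answer: 75

Derivation:
Trace (tracking ans):
elements = [30, 22, 11, 12]  # -> elements = [30, 22, 11, 12]
ans = sum(elements)  # -> ans = 75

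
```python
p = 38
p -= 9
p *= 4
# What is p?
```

Answer: 116

Derivation:
Trace (tracking p):
p = 38  # -> p = 38
p -= 9  # -> p = 29
p *= 4  # -> p = 116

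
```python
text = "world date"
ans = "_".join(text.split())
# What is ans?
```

Trace (tracking ans):
text = 'world date'  # -> text = 'world date'
ans = '_'.join(text.split())  # -> ans = 'world_date'

Answer: 'world_date'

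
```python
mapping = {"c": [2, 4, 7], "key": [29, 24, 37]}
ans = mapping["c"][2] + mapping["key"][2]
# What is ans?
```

Trace (tracking ans):
mapping = {'c': [2, 4, 7], 'key': [29, 24, 37]}  # -> mapping = {'c': [2, 4, 7], 'key': [29, 24, 37]}
ans = mapping['c'][2] + mapping['key'][2]  # -> ans = 44

Answer: 44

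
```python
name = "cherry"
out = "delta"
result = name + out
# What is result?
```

Trace (tracking result):
name = 'cherry'  # -> name = 'cherry'
out = 'delta'  # -> out = 'delta'
result = name + out  # -> result = 'cherrydelta'

Answer: 'cherrydelta'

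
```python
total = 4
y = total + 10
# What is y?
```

Trace (tracking y):
total = 4  # -> total = 4
y = total + 10  # -> y = 14

Answer: 14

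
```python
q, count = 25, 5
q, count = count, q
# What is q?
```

Trace (tracking q):
q, count = (25, 5)  # -> q = 25, count = 5
q, count = (count, q)  # -> q = 5, count = 25

Answer: 5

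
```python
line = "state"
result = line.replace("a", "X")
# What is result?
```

Trace (tracking result):
line = 'state'  # -> line = 'state'
result = line.replace('a', 'X')  # -> result = 'stXte'

Answer: 'stXte'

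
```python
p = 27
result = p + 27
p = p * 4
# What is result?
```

Answer: 54

Derivation:
Trace (tracking result):
p = 27  # -> p = 27
result = p + 27  # -> result = 54
p = p * 4  # -> p = 108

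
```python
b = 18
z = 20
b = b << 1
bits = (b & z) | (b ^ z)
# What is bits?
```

Answer: 52

Derivation:
Trace (tracking bits):
b = 18  # -> b = 18
z = 20  # -> z = 20
b = b << 1  # -> b = 36
bits = b & z | b ^ z  # -> bits = 52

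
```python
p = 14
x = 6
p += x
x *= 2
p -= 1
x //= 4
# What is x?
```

Answer: 3

Derivation:
Trace (tracking x):
p = 14  # -> p = 14
x = 6  # -> x = 6
p += x  # -> p = 20
x *= 2  # -> x = 12
p -= 1  # -> p = 19
x //= 4  # -> x = 3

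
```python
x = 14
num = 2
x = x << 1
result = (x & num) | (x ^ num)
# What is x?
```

Answer: 28

Derivation:
Trace (tracking x):
x = 14  # -> x = 14
num = 2  # -> num = 2
x = x << 1  # -> x = 28
result = x & num | x ^ num  # -> result = 30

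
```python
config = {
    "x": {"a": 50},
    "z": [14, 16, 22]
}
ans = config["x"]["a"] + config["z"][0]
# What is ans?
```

Trace (tracking ans):
config = {'x': {'a': 50}, 'z': [14, 16, 22]}  # -> config = {'x': {'a': 50}, 'z': [14, 16, 22]}
ans = config['x']['a'] + config['z'][0]  # -> ans = 64

Answer: 64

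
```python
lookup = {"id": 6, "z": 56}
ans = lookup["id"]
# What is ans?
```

Trace (tracking ans):
lookup = {'id': 6, 'z': 56}  # -> lookup = {'id': 6, 'z': 56}
ans = lookup['id']  # -> ans = 6

Answer: 6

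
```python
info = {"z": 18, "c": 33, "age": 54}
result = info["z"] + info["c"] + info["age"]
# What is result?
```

Trace (tracking result):
info = {'z': 18, 'c': 33, 'age': 54}  # -> info = {'z': 18, 'c': 33, 'age': 54}
result = info['z'] + info['c'] + info['age']  # -> result = 105

Answer: 105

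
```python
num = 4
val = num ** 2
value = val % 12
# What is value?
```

Answer: 4

Derivation:
Trace (tracking value):
num = 4  # -> num = 4
val = num ** 2  # -> val = 16
value = val % 12  # -> value = 4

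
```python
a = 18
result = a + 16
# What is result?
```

Answer: 34

Derivation:
Trace (tracking result):
a = 18  # -> a = 18
result = a + 16  # -> result = 34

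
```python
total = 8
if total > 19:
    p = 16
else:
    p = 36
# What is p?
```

Answer: 36

Derivation:
Trace (tracking p):
total = 8  # -> total = 8
if total > 19:  # condition is False
else:
    p = 36  # -> p = 36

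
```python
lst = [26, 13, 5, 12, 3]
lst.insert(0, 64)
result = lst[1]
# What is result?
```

Answer: 26

Derivation:
Trace (tracking result):
lst = [26, 13, 5, 12, 3]  # -> lst = [26, 13, 5, 12, 3]
lst.insert(0, 64)  # -> lst = [64, 26, 13, 5, 12, 3]
result = lst[1]  # -> result = 26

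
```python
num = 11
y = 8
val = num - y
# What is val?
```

Answer: 3

Derivation:
Trace (tracking val):
num = 11  # -> num = 11
y = 8  # -> y = 8
val = num - y  # -> val = 3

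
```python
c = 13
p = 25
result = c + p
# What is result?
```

Trace (tracking result):
c = 13  # -> c = 13
p = 25  # -> p = 25
result = c + p  # -> result = 38

Answer: 38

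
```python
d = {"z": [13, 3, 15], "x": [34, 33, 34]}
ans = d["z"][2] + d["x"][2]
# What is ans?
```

Answer: 49

Derivation:
Trace (tracking ans):
d = {'z': [13, 3, 15], 'x': [34, 33, 34]}  # -> d = {'z': [13, 3, 15], 'x': [34, 33, 34]}
ans = d['z'][2] + d['x'][2]  # -> ans = 49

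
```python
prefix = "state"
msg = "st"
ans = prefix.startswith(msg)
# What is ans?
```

Trace (tracking ans):
prefix = 'state'  # -> prefix = 'state'
msg = 'st'  # -> msg = 'st'
ans = prefix.startswith(msg)  # -> ans = True

Answer: True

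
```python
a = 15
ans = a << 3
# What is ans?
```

Answer: 120

Derivation:
Trace (tracking ans):
a = 15  # -> a = 15
ans = a << 3  # -> ans = 120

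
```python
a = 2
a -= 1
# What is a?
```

Answer: 1

Derivation:
Trace (tracking a):
a = 2  # -> a = 2
a -= 1  # -> a = 1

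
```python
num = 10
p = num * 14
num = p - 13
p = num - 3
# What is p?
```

Trace (tracking p):
num = 10  # -> num = 10
p = num * 14  # -> p = 140
num = p - 13  # -> num = 127
p = num - 3  # -> p = 124

Answer: 124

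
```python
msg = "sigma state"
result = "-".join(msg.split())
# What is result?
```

Answer: 'sigma-state'

Derivation:
Trace (tracking result):
msg = 'sigma state'  # -> msg = 'sigma state'
result = '-'.join(msg.split())  # -> result = 'sigma-state'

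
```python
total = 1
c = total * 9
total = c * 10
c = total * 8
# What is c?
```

Trace (tracking c):
total = 1  # -> total = 1
c = total * 9  # -> c = 9
total = c * 10  # -> total = 90
c = total * 8  # -> c = 720

Answer: 720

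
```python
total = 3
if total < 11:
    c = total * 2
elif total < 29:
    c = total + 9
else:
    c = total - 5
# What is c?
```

Trace (tracking c):
total = 3  # -> total = 3
if total < 11:  # condition is True
    c = total * 2  # -> c = 6

Answer: 6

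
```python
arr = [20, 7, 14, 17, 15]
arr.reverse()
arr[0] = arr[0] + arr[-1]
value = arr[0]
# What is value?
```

Trace (tracking value):
arr = [20, 7, 14, 17, 15]  # -> arr = [20, 7, 14, 17, 15]
arr.reverse()  # -> arr = [15, 17, 14, 7, 20]
arr[0] = arr[0] + arr[-1]  # -> arr = [35, 17, 14, 7, 20]
value = arr[0]  # -> value = 35

Answer: 35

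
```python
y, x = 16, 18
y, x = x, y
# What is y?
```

Answer: 18

Derivation:
Trace (tracking y):
y, x = (16, 18)  # -> y = 16, x = 18
y, x = (x, y)  # -> y = 18, x = 16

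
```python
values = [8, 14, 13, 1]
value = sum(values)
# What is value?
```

Answer: 36

Derivation:
Trace (tracking value):
values = [8, 14, 13, 1]  # -> values = [8, 14, 13, 1]
value = sum(values)  # -> value = 36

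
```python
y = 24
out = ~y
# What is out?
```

Trace (tracking out):
y = 24  # -> y = 24
out = ~y  # -> out = -25

Answer: -25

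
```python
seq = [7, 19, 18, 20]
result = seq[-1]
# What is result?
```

Answer: 20

Derivation:
Trace (tracking result):
seq = [7, 19, 18, 20]  # -> seq = [7, 19, 18, 20]
result = seq[-1]  # -> result = 20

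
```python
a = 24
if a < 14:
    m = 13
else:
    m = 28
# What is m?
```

Trace (tracking m):
a = 24  # -> a = 24
if a < 14:  # condition is False
else:
    m = 28  # -> m = 28

Answer: 28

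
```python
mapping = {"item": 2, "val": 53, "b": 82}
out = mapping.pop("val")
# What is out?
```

Answer: 53

Derivation:
Trace (tracking out):
mapping = {'item': 2, 'val': 53, 'b': 82}  # -> mapping = {'item': 2, 'val': 53, 'b': 82}
out = mapping.pop('val')  # -> out = 53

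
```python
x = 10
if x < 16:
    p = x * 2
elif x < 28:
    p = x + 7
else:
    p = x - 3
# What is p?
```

Answer: 20

Derivation:
Trace (tracking p):
x = 10  # -> x = 10
if x < 16:  # condition is True
    p = x * 2  # -> p = 20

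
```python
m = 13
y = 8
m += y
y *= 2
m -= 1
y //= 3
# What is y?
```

Answer: 5

Derivation:
Trace (tracking y):
m = 13  # -> m = 13
y = 8  # -> y = 8
m += y  # -> m = 21
y *= 2  # -> y = 16
m -= 1  # -> m = 20
y //= 3  # -> y = 5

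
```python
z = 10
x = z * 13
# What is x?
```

Answer: 130

Derivation:
Trace (tracking x):
z = 10  # -> z = 10
x = z * 13  # -> x = 130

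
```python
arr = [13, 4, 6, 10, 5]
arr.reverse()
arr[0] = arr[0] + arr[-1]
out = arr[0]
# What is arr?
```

Answer: [18, 10, 6, 4, 13]

Derivation:
Trace (tracking arr):
arr = [13, 4, 6, 10, 5]  # -> arr = [13, 4, 6, 10, 5]
arr.reverse()  # -> arr = [5, 10, 6, 4, 13]
arr[0] = arr[0] + arr[-1]  # -> arr = [18, 10, 6, 4, 13]
out = arr[0]  # -> out = 18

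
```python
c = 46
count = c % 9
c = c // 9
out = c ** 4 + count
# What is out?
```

Answer: 626

Derivation:
Trace (tracking out):
c = 46  # -> c = 46
count = c % 9  # -> count = 1
c = c // 9  # -> c = 5
out = c ** 4 + count  # -> out = 626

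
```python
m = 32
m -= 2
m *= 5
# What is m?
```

Answer: 150

Derivation:
Trace (tracking m):
m = 32  # -> m = 32
m -= 2  # -> m = 30
m *= 5  # -> m = 150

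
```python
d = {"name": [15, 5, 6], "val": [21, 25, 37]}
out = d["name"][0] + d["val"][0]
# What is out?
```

Trace (tracking out):
d = {'name': [15, 5, 6], 'val': [21, 25, 37]}  # -> d = {'name': [15, 5, 6], 'val': [21, 25, 37]}
out = d['name'][0] + d['val'][0]  # -> out = 36

Answer: 36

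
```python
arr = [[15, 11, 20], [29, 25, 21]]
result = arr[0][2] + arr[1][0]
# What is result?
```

Trace (tracking result):
arr = [[15, 11, 20], [29, 25, 21]]  # -> arr = [[15, 11, 20], [29, 25, 21]]
result = arr[0][2] + arr[1][0]  # -> result = 49

Answer: 49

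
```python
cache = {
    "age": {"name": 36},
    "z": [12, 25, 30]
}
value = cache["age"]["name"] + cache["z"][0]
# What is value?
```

Answer: 48

Derivation:
Trace (tracking value):
cache = {'age': {'name': 36}, 'z': [12, 25, 30]}  # -> cache = {'age': {'name': 36}, 'z': [12, 25, 30]}
value = cache['age']['name'] + cache['z'][0]  # -> value = 48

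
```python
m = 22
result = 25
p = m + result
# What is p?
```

Trace (tracking p):
m = 22  # -> m = 22
result = 25  # -> result = 25
p = m + result  # -> p = 47

Answer: 47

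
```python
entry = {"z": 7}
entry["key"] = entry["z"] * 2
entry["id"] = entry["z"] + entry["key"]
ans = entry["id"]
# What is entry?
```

Answer: {'z': 7, 'key': 14, 'id': 21}

Derivation:
Trace (tracking entry):
entry = {'z': 7}  # -> entry = {'z': 7}
entry['key'] = entry['z'] * 2  # -> entry = {'z': 7, 'key': 14}
entry['id'] = entry['z'] + entry['key']  # -> entry = {'z': 7, 'key': 14, 'id': 21}
ans = entry['id']  # -> ans = 21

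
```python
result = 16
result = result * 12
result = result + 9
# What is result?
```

Answer: 201

Derivation:
Trace (tracking result):
result = 16  # -> result = 16
result = result * 12  # -> result = 192
result = result + 9  # -> result = 201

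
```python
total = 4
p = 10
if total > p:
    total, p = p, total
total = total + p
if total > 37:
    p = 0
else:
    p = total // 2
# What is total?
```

Answer: 14

Derivation:
Trace (tracking total):
total = 4  # -> total = 4
p = 10  # -> p = 10
if total > p:  # condition is False
total = total + p  # -> total = 14
if total > 37:  # condition is False
else:
    p = total // 2  # -> p = 7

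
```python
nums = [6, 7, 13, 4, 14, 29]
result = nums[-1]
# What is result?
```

Answer: 29

Derivation:
Trace (tracking result):
nums = [6, 7, 13, 4, 14, 29]  # -> nums = [6, 7, 13, 4, 14, 29]
result = nums[-1]  # -> result = 29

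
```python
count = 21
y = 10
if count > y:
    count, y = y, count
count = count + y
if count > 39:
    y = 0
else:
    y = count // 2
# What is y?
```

Answer: 15

Derivation:
Trace (tracking y):
count = 21  # -> count = 21
y = 10  # -> y = 10
if count > y:  # condition is True
    count, y = (y, count)  # -> count = 10, y = 21
count = count + y  # -> count = 31
if count > 39:  # condition is False
else:
    y = count // 2  # -> y = 15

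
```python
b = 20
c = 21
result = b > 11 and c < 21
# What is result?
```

Answer: False

Derivation:
Trace (tracking result):
b = 20  # -> b = 20
c = 21  # -> c = 21
result = b > 11 and c < 21  # -> result = False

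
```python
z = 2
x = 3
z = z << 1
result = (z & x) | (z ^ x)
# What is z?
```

Trace (tracking z):
z = 2  # -> z = 2
x = 3  # -> x = 3
z = z << 1  # -> z = 4
result = z & x | z ^ x  # -> result = 7

Answer: 4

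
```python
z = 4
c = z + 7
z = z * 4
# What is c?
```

Trace (tracking c):
z = 4  # -> z = 4
c = z + 7  # -> c = 11
z = z * 4  # -> z = 16

Answer: 11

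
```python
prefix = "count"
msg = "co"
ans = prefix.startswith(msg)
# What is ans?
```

Answer: True

Derivation:
Trace (tracking ans):
prefix = 'count'  # -> prefix = 'count'
msg = 'co'  # -> msg = 'co'
ans = prefix.startswith(msg)  # -> ans = True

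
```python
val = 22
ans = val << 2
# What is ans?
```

Answer: 88

Derivation:
Trace (tracking ans):
val = 22  # -> val = 22
ans = val << 2  # -> ans = 88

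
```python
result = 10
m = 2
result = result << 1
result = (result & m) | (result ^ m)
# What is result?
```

Trace (tracking result):
result = 10  # -> result = 10
m = 2  # -> m = 2
result = result << 1  # -> result = 20
result = result & m | result ^ m  # -> result = 22

Answer: 22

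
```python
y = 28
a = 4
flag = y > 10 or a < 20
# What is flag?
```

Answer: True

Derivation:
Trace (tracking flag):
y = 28  # -> y = 28
a = 4  # -> a = 4
flag = y > 10 or a < 20  # -> flag = True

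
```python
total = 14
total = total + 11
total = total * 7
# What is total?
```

Trace (tracking total):
total = 14  # -> total = 14
total = total + 11  # -> total = 25
total = total * 7  # -> total = 175

Answer: 175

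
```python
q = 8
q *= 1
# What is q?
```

Trace (tracking q):
q = 8  # -> q = 8
q *= 1  # -> q = 8

Answer: 8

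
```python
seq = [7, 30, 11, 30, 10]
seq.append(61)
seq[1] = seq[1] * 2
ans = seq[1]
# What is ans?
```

Answer: 60

Derivation:
Trace (tracking ans):
seq = [7, 30, 11, 30, 10]  # -> seq = [7, 30, 11, 30, 10]
seq.append(61)  # -> seq = [7, 30, 11, 30, 10, 61]
seq[1] = seq[1] * 2  # -> seq = [7, 60, 11, 30, 10, 61]
ans = seq[1]  # -> ans = 60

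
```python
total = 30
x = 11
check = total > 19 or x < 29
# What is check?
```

Answer: True

Derivation:
Trace (tracking check):
total = 30  # -> total = 30
x = 11  # -> x = 11
check = total > 19 or x < 29  # -> check = True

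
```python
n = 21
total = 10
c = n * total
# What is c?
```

Trace (tracking c):
n = 21  # -> n = 21
total = 10  # -> total = 10
c = n * total  # -> c = 210

Answer: 210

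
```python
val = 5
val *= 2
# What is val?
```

Trace (tracking val):
val = 5  # -> val = 5
val *= 2  # -> val = 10

Answer: 10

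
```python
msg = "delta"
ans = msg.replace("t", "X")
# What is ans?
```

Trace (tracking ans):
msg = 'delta'  # -> msg = 'delta'
ans = msg.replace('t', 'X')  # -> ans = 'delXa'

Answer: 'delXa'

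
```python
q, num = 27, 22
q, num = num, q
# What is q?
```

Trace (tracking q):
q, num = (27, 22)  # -> q = 27, num = 22
q, num = (num, q)  # -> q = 22, num = 27

Answer: 22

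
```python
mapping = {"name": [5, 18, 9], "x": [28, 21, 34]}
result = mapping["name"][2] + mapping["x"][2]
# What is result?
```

Answer: 43

Derivation:
Trace (tracking result):
mapping = {'name': [5, 18, 9], 'x': [28, 21, 34]}  # -> mapping = {'name': [5, 18, 9], 'x': [28, 21, 34]}
result = mapping['name'][2] + mapping['x'][2]  # -> result = 43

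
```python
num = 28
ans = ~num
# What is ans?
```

Trace (tracking ans):
num = 28  # -> num = 28
ans = ~num  # -> ans = -29

Answer: -29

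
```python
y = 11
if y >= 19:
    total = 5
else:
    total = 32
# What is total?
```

Trace (tracking total):
y = 11  # -> y = 11
if y >= 19:  # condition is False
else:
    total = 32  # -> total = 32

Answer: 32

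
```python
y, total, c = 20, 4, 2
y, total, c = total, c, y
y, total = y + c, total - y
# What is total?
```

Trace (tracking total):
y, total, c = (20, 4, 2)  # -> y = 20, total = 4, c = 2
y, total, c = (total, c, y)  # -> y = 4, total = 2, c = 20
y, total = (y + c, total - y)  # -> y = 24, total = -2

Answer: -2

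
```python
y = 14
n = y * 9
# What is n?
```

Trace (tracking n):
y = 14  # -> y = 14
n = y * 9  # -> n = 126

Answer: 126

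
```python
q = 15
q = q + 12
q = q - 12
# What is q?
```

Trace (tracking q):
q = 15  # -> q = 15
q = q + 12  # -> q = 27
q = q - 12  # -> q = 15

Answer: 15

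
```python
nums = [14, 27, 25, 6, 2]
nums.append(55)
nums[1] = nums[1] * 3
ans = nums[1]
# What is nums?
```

Answer: [14, 81, 25, 6, 2, 55]

Derivation:
Trace (tracking nums):
nums = [14, 27, 25, 6, 2]  # -> nums = [14, 27, 25, 6, 2]
nums.append(55)  # -> nums = [14, 27, 25, 6, 2, 55]
nums[1] = nums[1] * 3  # -> nums = [14, 81, 25, 6, 2, 55]
ans = nums[1]  # -> ans = 81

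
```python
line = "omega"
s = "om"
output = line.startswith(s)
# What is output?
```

Answer: True

Derivation:
Trace (tracking output):
line = 'omega'  # -> line = 'omega'
s = 'om'  # -> s = 'om'
output = line.startswith(s)  # -> output = True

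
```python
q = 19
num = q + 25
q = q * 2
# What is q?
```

Trace (tracking q):
q = 19  # -> q = 19
num = q + 25  # -> num = 44
q = q * 2  # -> q = 38

Answer: 38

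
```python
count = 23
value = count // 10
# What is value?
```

Trace (tracking value):
count = 23  # -> count = 23
value = count // 10  # -> value = 2

Answer: 2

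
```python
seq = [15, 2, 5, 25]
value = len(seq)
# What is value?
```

Answer: 4

Derivation:
Trace (tracking value):
seq = [15, 2, 5, 25]  # -> seq = [15, 2, 5, 25]
value = len(seq)  # -> value = 4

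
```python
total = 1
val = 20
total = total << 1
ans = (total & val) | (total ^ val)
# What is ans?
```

Trace (tracking ans):
total = 1  # -> total = 1
val = 20  # -> val = 20
total = total << 1  # -> total = 2
ans = total & val | total ^ val  # -> ans = 22

Answer: 22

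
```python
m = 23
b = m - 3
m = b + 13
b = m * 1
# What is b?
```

Trace (tracking b):
m = 23  # -> m = 23
b = m - 3  # -> b = 20
m = b + 13  # -> m = 33
b = m * 1  # -> b = 33

Answer: 33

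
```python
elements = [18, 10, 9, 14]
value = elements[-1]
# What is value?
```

Answer: 14

Derivation:
Trace (tracking value):
elements = [18, 10, 9, 14]  # -> elements = [18, 10, 9, 14]
value = elements[-1]  # -> value = 14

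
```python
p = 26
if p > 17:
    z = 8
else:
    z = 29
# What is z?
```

Trace (tracking z):
p = 26  # -> p = 26
if p > 17:  # condition is True
    z = 8  # -> z = 8

Answer: 8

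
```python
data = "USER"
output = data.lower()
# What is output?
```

Trace (tracking output):
data = 'USER'  # -> data = 'USER'
output = data.lower()  # -> output = 'user'

Answer: 'user'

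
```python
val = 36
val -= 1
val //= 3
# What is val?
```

Trace (tracking val):
val = 36  # -> val = 36
val -= 1  # -> val = 35
val //= 3  # -> val = 11

Answer: 11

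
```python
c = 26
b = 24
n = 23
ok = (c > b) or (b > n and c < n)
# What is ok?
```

Trace (tracking ok):
c = 26  # -> c = 26
b = 24  # -> b = 24
n = 23  # -> n = 23
ok = c > b or (b > n and c < n)  # -> ok = True

Answer: True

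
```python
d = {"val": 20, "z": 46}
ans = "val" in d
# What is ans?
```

Answer: True

Derivation:
Trace (tracking ans):
d = {'val': 20, 'z': 46}  # -> d = {'val': 20, 'z': 46}
ans = 'val' in d  # -> ans = True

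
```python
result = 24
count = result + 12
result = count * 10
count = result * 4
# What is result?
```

Trace (tracking result):
result = 24  # -> result = 24
count = result + 12  # -> count = 36
result = count * 10  # -> result = 360
count = result * 4  # -> count = 1440

Answer: 360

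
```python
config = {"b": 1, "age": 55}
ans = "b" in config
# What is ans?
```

Trace (tracking ans):
config = {'b': 1, 'age': 55}  # -> config = {'b': 1, 'age': 55}
ans = 'b' in config  # -> ans = True

Answer: True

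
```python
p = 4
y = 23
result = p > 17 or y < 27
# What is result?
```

Trace (tracking result):
p = 4  # -> p = 4
y = 23  # -> y = 23
result = p > 17 or y < 27  # -> result = True

Answer: True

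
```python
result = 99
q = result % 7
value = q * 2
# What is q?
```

Trace (tracking q):
result = 99  # -> result = 99
q = result % 7  # -> q = 1
value = q * 2  # -> value = 2

Answer: 1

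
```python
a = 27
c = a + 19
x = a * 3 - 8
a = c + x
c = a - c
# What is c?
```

Trace (tracking c):
a = 27  # -> a = 27
c = a + 19  # -> c = 46
x = a * 3 - 8  # -> x = 73
a = c + x  # -> a = 119
c = a - c  # -> c = 73

Answer: 73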